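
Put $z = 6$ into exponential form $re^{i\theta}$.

r = |z| = sqrt((6)^2 + (0)^2) = sqrt(36 + 0) = sqrt(36) = 6
b = 0 and a > 0, so z lies on the positive real axis: θ = 0
z = 6e^(i*0) = 6


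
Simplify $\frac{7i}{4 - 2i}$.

Multiply numerator and denominator by conjugate (4 + 2i):
= (7i)(4 + 2i) / (4^2 + (-2)^2)
= (-14 + 28i) / 20
Divide through by 2: (-7 + 14i) / 10
= -7/10 + (7/5)i


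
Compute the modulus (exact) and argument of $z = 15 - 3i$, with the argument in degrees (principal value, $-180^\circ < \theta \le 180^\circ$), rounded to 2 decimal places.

|z| = sqrt(15^2 + (-3)^2) = sqrt(234)
arg(z) = arctan(b/a) = arctan(-3/15) (quadrant-adjusted) = -11.31°


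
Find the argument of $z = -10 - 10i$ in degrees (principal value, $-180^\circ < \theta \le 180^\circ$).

θ = arctan(b/a) = arctan(-10/-10) (quadrant-adjusted) = -135°


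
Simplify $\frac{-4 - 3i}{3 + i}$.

Multiply numerator and denominator by conjugate (3 - i):
= (-4 - 3i)(3 - i) / (3^2 + 1^2)
= (-15 - 5i) / 10
Divide through by 5: (-3 - i) / 2
= -3/2 - (1/2)i


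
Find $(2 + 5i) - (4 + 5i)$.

(2 - 4) + (5 - 5)i = -2


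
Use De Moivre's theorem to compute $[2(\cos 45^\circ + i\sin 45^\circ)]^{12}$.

By De Moivre: z^n = r^n(cos(nθ) + i sin(nθ))
= 2^12(cos(12*45°) + i sin(12*45°))
= 4096(cos 180° + i sin 180°)
= -4096


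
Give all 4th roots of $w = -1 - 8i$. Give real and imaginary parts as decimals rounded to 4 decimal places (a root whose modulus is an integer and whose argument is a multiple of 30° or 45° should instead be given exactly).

|w| = sqrt(65) ≈ 8.062258, arg(w) ≈ 262.874984°
Root modulus = sqrt(65)^(1/4) ≈ 1.685055
Root arguments: θ_k = (arg(w) + 360°k)/4 for k = 0, 1, ..., 3
Compute each root as (root modulus)(cos θ_k + i sin θ_k) using full-precision intermediates, then round to 4 decimal places.
Roots: 0.6929 + 1.5360i, -1.5360 + 0.6929i, -0.6929 - 1.5360i, 1.5360 - 0.6929i


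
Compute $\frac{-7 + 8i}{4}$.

Divisor is real, so divide each part by 4:
= -7/4 + 2i


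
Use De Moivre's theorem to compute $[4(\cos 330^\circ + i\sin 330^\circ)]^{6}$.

By De Moivre: z^n = r^n(cos(nθ) + i sin(nθ))
= 4^6(cos(6*330°) + i sin(6*330°))
= 4096(cos 180° + i sin 180°)
= -4096


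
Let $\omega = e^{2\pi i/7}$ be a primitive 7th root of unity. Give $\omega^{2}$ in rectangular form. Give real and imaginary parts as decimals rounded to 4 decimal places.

ω^2 = e^(2πi·2/7) = e^(i·4π/7)
= cos(4π/7) + i sin(4π/7)
= -0.2225 + 0.9749i


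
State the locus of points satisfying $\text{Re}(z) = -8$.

Re(z) = x where z = x + yi; the equation x = -8 is satisfied by all points with that x-coordinate
Locus: Vertical line x = -8


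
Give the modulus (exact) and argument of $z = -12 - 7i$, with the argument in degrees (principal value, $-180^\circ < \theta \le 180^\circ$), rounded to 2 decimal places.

|z| = sqrt((-12)^2 + (-7)^2) = sqrt(193)
arg(z) = arctan(b/a) = arctan(-7/-12) (quadrant-adjusted) = -149.74°


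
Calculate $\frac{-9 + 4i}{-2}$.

Divisor is real, so divide each part by -2:
= 9/2 - 2i


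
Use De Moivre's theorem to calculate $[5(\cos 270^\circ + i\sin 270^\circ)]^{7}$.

By De Moivre: z^n = r^n(cos(nθ) + i sin(nθ))
= 5^7(cos(7*270°) + i sin(7*270°))
= 78125(cos 90° + i sin 90°)
= 78125i


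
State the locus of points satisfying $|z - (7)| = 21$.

|z - z0| = r describes a circle centered at z0 with radius r
Here z0 = 7 and r = 21
Locus: Circle centered at (7, 0) with radius 21


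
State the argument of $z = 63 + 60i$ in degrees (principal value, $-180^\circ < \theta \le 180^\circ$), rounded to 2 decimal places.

θ = arctan(b/a) = arctan(60/63) (quadrant-adjusted) = 43.60°


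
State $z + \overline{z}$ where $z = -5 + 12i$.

z + conjugate(z) = (a + bi) + (a - bi) = 2a
= 2 * (-5) = -10


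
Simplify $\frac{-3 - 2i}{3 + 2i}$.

Multiply numerator and denominator by conjugate (3 - 2i):
= (-3 - 2i)(3 - 2i) / (3^2 + 2^2)
= (-13) / 13
= -1


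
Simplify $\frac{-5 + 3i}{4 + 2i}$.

Multiply numerator and denominator by conjugate (4 - 2i):
= (-5 + 3i)(4 - 2i) / (4^2 + 2^2)
= (-14 + 22i) / 20
Divide through by 2: (-7 + 11i) / 10
= -7/10 + (11/10)i


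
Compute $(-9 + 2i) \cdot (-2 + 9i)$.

(a1*a2 - b1*b2) + (a1*b2 + b1*a2)i
= (18 - 18) + (-81 + (-4))i
= -85i


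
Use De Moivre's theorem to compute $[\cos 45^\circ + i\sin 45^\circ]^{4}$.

By De Moivre: z^n = r^n(cos(nθ) + i sin(nθ))
= 1^4(cos(4*45°) + i sin(4*45°))
= 1(cos 180° + i sin 180°)
= -1


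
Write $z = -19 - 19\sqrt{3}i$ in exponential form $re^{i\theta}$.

r = |z| = sqrt((-19)^2 + (-19*sqrt(3))^2) = sqrt(361 + 1083) = sqrt(1444) = 38
θ = arctan(b/a) = arctan(-32.909/-19) (quadrant-adjusted) = 240° = 4π/3
z = 38e^(i*4π/3)


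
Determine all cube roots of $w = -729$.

|w| = 729, arg(w) = 180°
Root modulus = 729^(1/3) = 9
Root arguments: θ_k = (180° + 360°k)/3 for k = 0, 1, ..., 2
Roots: 9/2 + (9*sqrt(3)/2)i, -9, 9/2 - (9*sqrt(3)/2)i


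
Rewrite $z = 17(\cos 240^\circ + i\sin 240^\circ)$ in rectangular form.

a = r cos θ = 17 * -1/2 = -17/2
b = r sin θ = 17 * -sqrt(3)/2 = -17*sqrt(3)/2
z = -17/2 - (17*sqrt(3)/2)i


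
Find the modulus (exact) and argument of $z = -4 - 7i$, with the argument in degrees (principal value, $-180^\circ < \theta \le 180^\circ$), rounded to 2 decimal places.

|z| = sqrt((-4)^2 + (-7)^2) = sqrt(65)
arg(z) = arctan(b/a) = arctan(-7/-4) (quadrant-adjusted) = -119.74°


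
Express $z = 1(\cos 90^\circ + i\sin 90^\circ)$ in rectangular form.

a = r cos θ = 1 * 0 = 0
b = r sin θ = 1 * 1 = 1
z = i


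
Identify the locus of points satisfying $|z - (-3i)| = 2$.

|z - z0| = r describes a circle centered at z0 with radius r
Here z0 = -3i and r = 2
Locus: Circle centered at (0, -3) with radius 2


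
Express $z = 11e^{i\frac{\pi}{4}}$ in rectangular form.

a = r cos θ = 11 * sqrt(2)/2 = 11*sqrt(2)/2
b = r sin θ = 11 * sqrt(2)/2 = 11*sqrt(2)/2
z = 11*sqrt(2)/2 + (11*sqrt(2)/2)i


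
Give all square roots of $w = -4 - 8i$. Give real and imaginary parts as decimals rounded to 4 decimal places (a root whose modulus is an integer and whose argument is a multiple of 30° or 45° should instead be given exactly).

|w| = sqrt(80) ≈ 8.944272, arg(w) ≈ 243.434949°
Root modulus = sqrt(80)^(1/2) ≈ 2.990698
Root arguments: θ_k = (arg(w) + 360°k)/2 for k = 0, 1, ..., 1
Compute each root as (root modulus)(cos θ_k + i sin θ_k) using full-precision intermediates, then round to 4 decimal places.
Roots: -1.5723 + 2.5440i, 1.5723 - 2.5440i


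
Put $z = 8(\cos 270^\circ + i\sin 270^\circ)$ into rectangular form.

a = r cos θ = 8 * 0 = 0
b = r sin θ = 8 * -1 = -8
z = -8i


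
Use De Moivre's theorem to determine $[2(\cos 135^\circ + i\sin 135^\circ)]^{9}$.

By De Moivre: z^n = r^n(cos(nθ) + i sin(nθ))
= 2^9(cos(9*135°) + i sin(9*135°))
= 512(cos 135° + i sin 135°)
= -256*sqrt(2) + 256*sqrt(2)i


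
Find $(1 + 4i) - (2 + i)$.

(1 - 2) + (4 - 1)i = -1 + 3i


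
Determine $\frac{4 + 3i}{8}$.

Divisor is real, so divide each part by 8:
= 1/2 + (3/8)i


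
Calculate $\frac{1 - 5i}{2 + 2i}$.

Multiply numerator and denominator by conjugate (2 - 2i):
= (1 - 5i)(2 - 2i) / (2^2 + 2^2)
= (-8 - 12i) / 8
Divide through by 4: (-2 - 3i) / 2
= -1 - (3/2)i


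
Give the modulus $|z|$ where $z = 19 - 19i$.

|z| = sqrt(a^2 + b^2) = sqrt(19^2 + (-19)^2) = sqrt(722) = sqrt(722)


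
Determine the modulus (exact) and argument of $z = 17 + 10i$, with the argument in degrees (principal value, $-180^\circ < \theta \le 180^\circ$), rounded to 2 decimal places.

|z| = sqrt(17^2 + 10^2) = sqrt(389)
arg(z) = arctan(b/a) = arctan(10/17) (quadrant-adjusted) = 30.47°


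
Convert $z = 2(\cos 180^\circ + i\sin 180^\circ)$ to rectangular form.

a = r cos θ = 2 * -1 = -2
b = r sin θ = 2 * 0 = 0
z = -2


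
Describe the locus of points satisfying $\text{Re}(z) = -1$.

Re(z) = x where z = x + yi; the equation x = -1 is satisfied by all points with that x-coordinate
Locus: Vertical line x = -1


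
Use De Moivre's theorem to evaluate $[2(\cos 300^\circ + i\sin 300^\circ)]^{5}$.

By De Moivre: z^n = r^n(cos(nθ) + i sin(nθ))
= 2^5(cos(5*300°) + i sin(5*300°))
= 32(cos 60° + i sin 60°)
= 16 + 16*sqrt(3)i


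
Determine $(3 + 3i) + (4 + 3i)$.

(3 + 4) + (3 + 3)i = 7 + 6i


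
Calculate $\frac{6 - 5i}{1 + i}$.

Multiply numerator and denominator by conjugate (1 - i):
= (6 - 5i)(1 - i) / (1^2 + 1^2)
= (1 - 11i) / 2
= 1/2 - (11/2)i


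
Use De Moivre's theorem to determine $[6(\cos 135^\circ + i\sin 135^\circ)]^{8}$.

By De Moivre: z^n = r^n(cos(nθ) + i sin(nθ))
= 6^8(cos(8*135°) + i sin(8*135°))
= 1679616(cos 0° + i sin 0°)
= 1679616


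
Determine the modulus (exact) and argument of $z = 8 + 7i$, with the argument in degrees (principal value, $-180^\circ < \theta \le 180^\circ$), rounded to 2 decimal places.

|z| = sqrt(8^2 + 7^2) = sqrt(113)
arg(z) = arctan(b/a) = arctan(7/8) (quadrant-adjusted) = 41.19°


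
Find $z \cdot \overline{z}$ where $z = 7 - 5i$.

z * conjugate(z) = |z|^2 = a^2 + b^2
= 7^2 + (-5)^2 = 74


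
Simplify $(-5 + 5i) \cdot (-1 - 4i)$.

(a1*a2 - b1*b2) + (a1*b2 + b1*a2)i
= (5 - (-20)) + (20 + (-5))i
= 25 + 15i


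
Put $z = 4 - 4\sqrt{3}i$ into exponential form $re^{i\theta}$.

r = |z| = sqrt((4)^2 + (-4*sqrt(3))^2) = sqrt(16 + 48) = sqrt(64) = 8
θ = arctan(b/a) = arctan(-6.9282/4) (quadrant-adjusted) = -60° = -π/3
z = 8e^(-i*π/3)


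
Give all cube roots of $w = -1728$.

|w| = 1728, arg(w) = 180°
Root modulus = 1728^(1/3) = 12
Root arguments: θ_k = (180° + 360°k)/3 for k = 0, 1, ..., 2
Roots: 6 + 6*sqrt(3)i, -12, 6 - 6*sqrt(3)i


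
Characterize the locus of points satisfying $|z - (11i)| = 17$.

|z - z0| = r describes a circle centered at z0 with radius r
Here z0 = 11i and r = 17
Locus: Circle centered at (0, 11) with radius 17


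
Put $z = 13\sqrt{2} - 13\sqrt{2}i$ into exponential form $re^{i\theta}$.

r = |z| = sqrt((13*sqrt(2))^2 + (-13*sqrt(2))^2) = sqrt(338 + 338) = sqrt(676) = 26
θ = arctan(b/a) = arctan(-18.3848/18.3848) (quadrant-adjusted) = -45° = -π/4
z = 26e^(-i*π/4)


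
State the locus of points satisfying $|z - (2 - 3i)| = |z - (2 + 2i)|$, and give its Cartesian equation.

|z - z1| = |z - z2| means z is equidistant from z1 and z2,
i.e. the perpendicular bisector of the segment from (2, -3) to (2, 2) (midpoint (2, -1/2)).
With z = x + yi, square both sides:
(x - 2)^2 + (y - (-3))^2 = (x - 2)^2 + (y - 2)^2
The x^2 and y^2 terms cancel: 0x + 10y = 8 - 13 = -5
Simplify: y = -1/2
Locus: Perpendicular bisector of the segment from (2, -3) to (2, 2): the line y = -1/2


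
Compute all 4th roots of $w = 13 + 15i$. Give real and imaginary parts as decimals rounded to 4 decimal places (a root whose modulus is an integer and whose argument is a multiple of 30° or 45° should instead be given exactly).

|w| = sqrt(394) ≈ 19.849433, arg(w) ≈ 49.085617°
Root modulus = sqrt(394)^(1/4) ≈ 2.110751
Root arguments: θ_k = (arg(w) + 360°k)/4 for k = 0, 1, ..., 3
Compute each root as (root modulus)(cos θ_k + i sin θ_k) using full-precision intermediates, then round to 4 decimal places.
Roots: 2.0625 + 0.4486i, -0.4486 + 2.0625i, -2.0625 - 0.4486i, 0.4486 - 2.0625i


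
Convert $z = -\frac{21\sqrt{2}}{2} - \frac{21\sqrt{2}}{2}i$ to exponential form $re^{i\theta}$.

r = |z| = sqrt((-21*sqrt(2)/2)^2 + (-21*sqrt(2)/2)^2) = sqrt(441/2 + 441/2) = sqrt(441) = 21
θ = arctan(b/a) = arctan(-14.8492/-14.8492) (quadrant-adjusted) = -135° = -3π/4
z = 21e^(-i*3π/4)


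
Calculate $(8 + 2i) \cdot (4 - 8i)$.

(a1*a2 - b1*b2) + (a1*b2 + b1*a2)i
= (32 - (-16)) + (-64 + 8)i
= 48 - 56i


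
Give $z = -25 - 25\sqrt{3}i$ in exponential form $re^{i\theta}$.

r = |z| = sqrt((-25)^2 + (-25*sqrt(3))^2) = sqrt(625 + 1875) = sqrt(2500) = 50
θ = arctan(b/a) = arctan(-43.3013/-25) (quadrant-adjusted) = 240° = 4π/3
z = 50e^(i*4π/3)


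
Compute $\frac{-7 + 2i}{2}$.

Divisor is real, so divide each part by 2:
= -7/2 + i


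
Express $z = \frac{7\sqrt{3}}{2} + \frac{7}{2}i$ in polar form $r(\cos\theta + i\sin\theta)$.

r = |z| = sqrt(a^2 + b^2) = sqrt((7*sqrt(3)/2)^2 + (7/2)^2) = sqrt(147/4 + 49/4) = sqrt(49) = 7
θ = arctan(b/a) = arctan(3.5/6.0622) (quadrant-adjusted) = 30°
z = 7(cos 30° + i sin 30°)


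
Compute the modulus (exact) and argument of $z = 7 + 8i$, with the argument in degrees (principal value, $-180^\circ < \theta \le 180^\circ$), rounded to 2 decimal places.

|z| = sqrt(7^2 + 8^2) = sqrt(113)
arg(z) = arctan(b/a) = arctan(8/7) (quadrant-adjusted) = 48.81°


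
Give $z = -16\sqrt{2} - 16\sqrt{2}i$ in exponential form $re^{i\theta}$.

r = |z| = sqrt((-16*sqrt(2))^2 + (-16*sqrt(2))^2) = sqrt(512 + 512) = sqrt(1024) = 32
θ = arctan(b/a) = arctan(-22.6274/-22.6274) (quadrant-adjusted) = -135° = -3π/4
z = 32e^(-i*3π/4)


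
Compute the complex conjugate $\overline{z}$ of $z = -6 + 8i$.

If z = a + bi, then conjugate(z) = a - bi
conjugate(-6 + 8i) = -6 - 8i


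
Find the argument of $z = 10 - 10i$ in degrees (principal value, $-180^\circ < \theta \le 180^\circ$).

θ = arctan(b/a) = arctan(-10/10) (quadrant-adjusted) = -45°


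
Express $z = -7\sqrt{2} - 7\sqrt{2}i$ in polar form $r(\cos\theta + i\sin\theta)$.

r = |z| = sqrt(a^2 + b^2) = sqrt((-7*sqrt(2))^2 + (-7*sqrt(2))^2) = sqrt(98 + 98) = sqrt(196) = 14
θ = arctan(b/a) = arctan(-9.8995/-9.8995) (quadrant-adjusted) = 225°
z = 14(cos 225° + i sin 225°)


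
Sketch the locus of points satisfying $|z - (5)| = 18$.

|z - z0| = r describes a circle centered at z0 with radius r
Here z0 = 5 and r = 18
Locus: Circle centered at (5, 0) with radius 18


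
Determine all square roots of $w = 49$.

|w| = 49, arg(w) = 0°
Root modulus = 49^(1/2) = 7
Root arguments: θ_k = (0° + 360°k)/2 for k = 0, 1, ..., 1
Roots: 7, -7


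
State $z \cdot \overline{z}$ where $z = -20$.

z * conjugate(z) = |z|^2 = a^2 + b^2
= (-20)^2 + 0^2 = 400


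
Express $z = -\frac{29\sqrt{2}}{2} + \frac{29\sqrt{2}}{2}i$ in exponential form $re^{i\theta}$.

r = |z| = sqrt((-29*sqrt(2)/2)^2 + (29*sqrt(2)/2)^2) = sqrt(841/2 + 841/2) = sqrt(841) = 29
θ = arctan(b/a) = arctan(20.5061/-20.5061) (quadrant-adjusted) = 135° = 3π/4
z = 29e^(i*3π/4)


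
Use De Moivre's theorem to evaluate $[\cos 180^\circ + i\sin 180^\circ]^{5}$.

By De Moivre: z^n = r^n(cos(nθ) + i sin(nθ))
= 1^5(cos(5*180°) + i sin(5*180°))
= 1(cos 180° + i sin 180°)
= -1


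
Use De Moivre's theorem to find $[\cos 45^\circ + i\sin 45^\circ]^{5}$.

By De Moivre: z^n = r^n(cos(nθ) + i sin(nθ))
= 1^5(cos(5*45°) + i sin(5*45°))
= 1(cos 225° + i sin 225°)
= -sqrt(2)/2 - (sqrt(2)/2)i


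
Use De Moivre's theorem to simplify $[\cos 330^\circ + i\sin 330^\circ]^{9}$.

By De Moivre: z^n = r^n(cos(nθ) + i sin(nθ))
= 1^9(cos(9*330°) + i sin(9*330°))
= 1(cos 90° + i sin 90°)
= i


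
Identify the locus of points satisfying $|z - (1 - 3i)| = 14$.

|z - z0| = r describes a circle centered at z0 with radius r
Here z0 = 1 - 3i and r = 14
Locus: Circle centered at (1, -3) with radius 14


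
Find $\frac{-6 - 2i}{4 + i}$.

Multiply numerator and denominator by conjugate (4 - i):
= (-6 - 2i)(4 - i) / (4^2 + 1^2)
= (-26 - 2i) / 17
= -26/17 - (2/17)i


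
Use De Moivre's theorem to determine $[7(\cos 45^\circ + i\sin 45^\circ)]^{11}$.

By De Moivre: z^n = r^n(cos(nθ) + i sin(nθ))
= 7^11(cos(11*45°) + i sin(11*45°))
= 1977326743(cos 135° + i sin 135°)
= -1977326743*sqrt(2)/2 + (1977326743*sqrt(2)/2)i


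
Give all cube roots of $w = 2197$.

|w| = 2197, arg(w) = 0°
Root modulus = 2197^(1/3) = 13
Root arguments: θ_k = (0° + 360°k)/3 for k = 0, 1, ..., 2
Roots: 13, -13/2 + (13*sqrt(3)/2)i, -13/2 - (13*sqrt(3)/2)i


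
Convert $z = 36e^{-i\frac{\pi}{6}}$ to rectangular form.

a = r cos θ = 36 * sqrt(3)/2 = 18*sqrt(3)
b = r sin θ = 36 * -1/2 = -18
z = 18*sqrt(3) - 18i


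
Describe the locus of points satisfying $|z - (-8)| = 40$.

|z - z0| = r describes a circle centered at z0 with radius r
Here z0 = -8 and r = 40
Locus: Circle centered at (-8, 0) with radius 40


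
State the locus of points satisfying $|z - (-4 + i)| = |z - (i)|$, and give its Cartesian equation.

|z - z1| = |z - z2| means z is equidistant from z1 and z2,
i.e. the perpendicular bisector of the segment from (-4, 1) to (0, 1) (midpoint (-2, 1)).
With z = x + yi, square both sides:
(x - (-4))^2 + (y - 1)^2 = (x - 0)^2 + (y - 1)^2
The x^2 and y^2 terms cancel: 8x + 0y = 1 - 17 = -16
Simplify: x = -2
Locus: Perpendicular bisector of the segment from (-4, 1) to (0, 1): the line x = -2


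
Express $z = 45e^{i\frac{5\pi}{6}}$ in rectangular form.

a = r cos θ = 45 * -sqrt(3)/2 = -45*sqrt(3)/2
b = r sin θ = 45 * 1/2 = 45/2
z = -45*sqrt(3)/2 + (45/2)i


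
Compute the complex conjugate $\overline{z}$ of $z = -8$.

If z = a + bi, then conjugate(z) = a - bi
conjugate(-8) = -8


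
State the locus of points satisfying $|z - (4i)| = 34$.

|z - z0| = r describes a circle centered at z0 with radius r
Here z0 = 4i and r = 34
Locus: Circle centered at (0, 4) with radius 34


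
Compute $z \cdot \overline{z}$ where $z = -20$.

z * conjugate(z) = |z|^2 = a^2 + b^2
= (-20)^2 + 0^2 = 400


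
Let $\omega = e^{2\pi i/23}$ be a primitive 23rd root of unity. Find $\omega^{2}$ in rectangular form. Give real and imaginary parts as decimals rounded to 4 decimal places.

ω^2 = e^(2πi·2/23) = e^(i·4π/23)
= cos(4π/23) + i sin(4π/23)
= 0.8544 + 0.5196i


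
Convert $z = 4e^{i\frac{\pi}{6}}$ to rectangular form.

a = r cos θ = 4 * sqrt(3)/2 = 2*sqrt(3)
b = r sin θ = 4 * 1/2 = 2
z = 2*sqrt(3) + 2i


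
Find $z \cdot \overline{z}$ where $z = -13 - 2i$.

z * conjugate(z) = |z|^2 = a^2 + b^2
= (-13)^2 + (-2)^2 = 173


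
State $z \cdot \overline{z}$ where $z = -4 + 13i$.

z * conjugate(z) = |z|^2 = a^2 + b^2
= (-4)^2 + 13^2 = 185


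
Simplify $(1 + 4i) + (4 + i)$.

(1 + 4) + (4 + 1)i = 5 + 5i


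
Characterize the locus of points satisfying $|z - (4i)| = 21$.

|z - z0| = r describes a circle centered at z0 with radius r
Here z0 = 4i and r = 21
Locus: Circle centered at (0, 4) with radius 21


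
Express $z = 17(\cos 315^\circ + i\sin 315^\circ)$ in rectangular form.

a = r cos θ = 17 * sqrt(2)/2 = 17*sqrt(2)/2
b = r sin θ = 17 * -sqrt(2)/2 = -17*sqrt(2)/2
z = 17*sqrt(2)/2 - (17*sqrt(2)/2)i


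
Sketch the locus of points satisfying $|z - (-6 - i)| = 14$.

|z - z0| = r describes a circle centered at z0 with radius r
Here z0 = -6 - i and r = 14
Locus: Circle centered at (-6, -1) with radius 14


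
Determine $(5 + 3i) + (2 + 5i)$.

(5 + 2) + (3 + 5)i = 7 + 8i


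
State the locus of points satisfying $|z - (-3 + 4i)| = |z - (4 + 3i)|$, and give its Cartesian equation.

|z - z1| = |z - z2| means z is equidistant from z1 and z2,
i.e. the perpendicular bisector of the segment from (-3, 4) to (4, 3) (midpoint (1/2, 7/2)).
With z = x + yi, square both sides:
(x - (-3))^2 + (y - 4)^2 = (x - 4)^2 + (y - 3)^2
The x^2 and y^2 terms cancel: 14x + (-2)y = 25 - 25 = 0
Simplify: 7x - y = 0
Locus: Perpendicular bisector of the segment from (-3, 4) to (4, 3): the line 7x - y = 0


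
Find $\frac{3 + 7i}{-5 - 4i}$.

Multiply numerator and denominator by conjugate (-5 + 4i):
= (3 + 7i)(-5 + 4i) / ((-5)^2 + (-4)^2)
= (-43 - 23i) / 41
= -43/41 - (23/41)i


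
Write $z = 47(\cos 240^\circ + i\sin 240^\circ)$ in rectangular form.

a = r cos θ = 47 * -1/2 = -47/2
b = r sin θ = 47 * -sqrt(3)/2 = -47*sqrt(3)/2
z = -47/2 - (47*sqrt(3)/2)i


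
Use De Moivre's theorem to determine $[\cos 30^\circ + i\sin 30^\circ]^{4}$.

By De Moivre: z^n = r^n(cos(nθ) + i sin(nθ))
= 1^4(cos(4*30°) + i sin(4*30°))
= 1(cos 120° + i sin 120°)
= -1/2 + (sqrt(3)/2)i


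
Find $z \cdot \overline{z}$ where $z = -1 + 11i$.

z * conjugate(z) = |z|^2 = a^2 + b^2
= (-1)^2 + 11^2 = 122


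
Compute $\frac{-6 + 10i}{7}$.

Divisor is real, so divide each part by 7:
= -6/7 + (10/7)i


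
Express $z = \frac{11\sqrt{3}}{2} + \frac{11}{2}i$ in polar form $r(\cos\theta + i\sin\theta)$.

r = |z| = sqrt(a^2 + b^2) = sqrt((11*sqrt(3)/2)^2 + (11/2)^2) = sqrt(363/4 + 121/4) = sqrt(121) = 11
θ = arctan(b/a) = arctan(5.5/9.5263) (quadrant-adjusted) = 30°
z = 11(cos 30° + i sin 30°)


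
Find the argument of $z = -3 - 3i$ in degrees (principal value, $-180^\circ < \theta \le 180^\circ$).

θ = arctan(b/a) = arctan(-3/-3) (quadrant-adjusted) = -135°


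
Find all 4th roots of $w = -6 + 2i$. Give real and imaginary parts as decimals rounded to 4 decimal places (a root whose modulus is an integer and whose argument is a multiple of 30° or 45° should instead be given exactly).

|w| = sqrt(40) ≈ 6.324555, arg(w) ≈ 161.565051°
Root modulus = sqrt(40)^(1/4) ≈ 1.585833
Root arguments: θ_k = (arg(w) + 360°k)/4 for k = 0, 1, ..., 3
Compute each root as (root modulus)(cos θ_k + i sin θ_k) using full-precision intermediates, then round to 4 decimal places.
Roots: 1.2078 + 1.0276i, -1.0276 + 1.2078i, -1.2078 - 1.0276i, 1.0276 - 1.2078i


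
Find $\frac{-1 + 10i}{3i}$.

Multiply numerator and denominator by conjugate (-3i):
= (-1 + 10i)(-3i) / (0^2 + 3^2)
= (30 + 3i) / 9
Divide through by 3: (10 + i) / 3
= 10/3 + (1/3)i


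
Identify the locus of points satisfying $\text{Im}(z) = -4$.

Im(z) = y where z = x + yi; the equation y = -4 is satisfied by all points with that y-coordinate
Locus: Horizontal line y = -4


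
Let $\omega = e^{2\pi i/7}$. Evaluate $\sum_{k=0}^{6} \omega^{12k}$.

Let ζ = ω^12 = e^(2πi·12/7). Since 7 ∤ 12, ζ ≠ 1.
Sum = Σ_{k=0}^{6} ζ^k = (ζ^7 - 1)/(ζ - 1) = (ω^{12·7} - 1)/(ζ - 1) = (1 - 1)/(ζ - 1) = 0


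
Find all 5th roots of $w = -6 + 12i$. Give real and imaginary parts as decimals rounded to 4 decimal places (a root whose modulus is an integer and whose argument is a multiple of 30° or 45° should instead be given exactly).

|w| = sqrt(180) ≈ 13.416408, arg(w) ≈ 116.565051°
Root modulus = sqrt(180)^(1/5) ≈ 1.680843
Root arguments: θ_k = (arg(w) + 360°k)/5 for k = 0, 1, ..., 4
Compute each root as (root modulus)(cos θ_k + i sin θ_k) using full-precision intermediates, then round to 4 decimal places.
Roots: 1.5436 + 0.6652i, -0.1556 + 1.6736i, -1.6398 + 0.3692i, -0.8578 - 1.4455i, 1.1096 - 1.2625i


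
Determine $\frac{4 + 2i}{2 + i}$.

Multiply numerator and denominator by conjugate (2 - i):
= (4 + 2i)(2 - i) / (2^2 + 1^2)
= (10) / 5
= 2


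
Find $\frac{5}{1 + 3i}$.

Multiply numerator and denominator by conjugate (1 - 3i):
= (5)(1 - 3i) / (1^2 + 3^2)
= (5 - 15i) / 10
Divide through by 5: (1 - 3i) / 2
= 1/2 - (3/2)i


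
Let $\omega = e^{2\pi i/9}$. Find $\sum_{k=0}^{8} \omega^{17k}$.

Let ζ = ω^17 = e^(2πi·17/9). Since 9 ∤ 17, ζ ≠ 1.
Sum = Σ_{k=0}^{8} ζ^k = (ζ^9 - 1)/(ζ - 1) = (ω^{17·9} - 1)/(ζ - 1) = (1 - 1)/(ζ - 1) = 0


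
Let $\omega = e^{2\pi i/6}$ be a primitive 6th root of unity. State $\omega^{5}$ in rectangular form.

ω^5 = e^(2πi·5/6) = e^(i·5π/3)
= cos(5π/3) + i sin(5π/3)
= 1/2 - (sqrt(3)/2)i


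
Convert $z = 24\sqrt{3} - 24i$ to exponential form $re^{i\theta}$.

r = |z| = sqrt((24*sqrt(3))^2 + (-24)^2) = sqrt(1728 + 576) = sqrt(2304) = 48
θ = arctan(b/a) = arctan(-24/41.5692) (quadrant-adjusted) = -30° = -π/6
z = 48e^(-i*π/6)


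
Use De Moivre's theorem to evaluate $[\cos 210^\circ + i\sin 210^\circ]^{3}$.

By De Moivre: z^n = r^n(cos(nθ) + i sin(nθ))
= 1^3(cos(3*210°) + i sin(3*210°))
= 1(cos 270° + i sin 270°)
= -i


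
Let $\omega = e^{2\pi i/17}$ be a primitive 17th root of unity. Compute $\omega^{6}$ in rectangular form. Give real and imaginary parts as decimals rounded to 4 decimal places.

ω^6 = e^(2πi·6/17) = e^(i·12π/17)
= cos(12π/17) + i sin(12π/17)
= -0.6026 + 0.7980i


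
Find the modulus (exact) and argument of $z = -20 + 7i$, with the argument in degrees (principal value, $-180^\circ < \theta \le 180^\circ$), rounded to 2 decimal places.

|z| = sqrt((-20)^2 + 7^2) = sqrt(449)
arg(z) = arctan(b/a) = arctan(7/-20) (quadrant-adjusted) = 160.71°


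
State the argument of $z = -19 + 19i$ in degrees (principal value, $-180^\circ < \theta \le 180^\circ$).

θ = arctan(b/a) = arctan(19/-19) (quadrant-adjusted) = 135°


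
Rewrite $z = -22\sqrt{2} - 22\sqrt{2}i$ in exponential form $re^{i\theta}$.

r = |z| = sqrt((-22*sqrt(2))^2 + (-22*sqrt(2))^2) = sqrt(968 + 968) = sqrt(1936) = 44
θ = arctan(b/a) = arctan(-31.1127/-31.1127) (quadrant-adjusted) = 225° = 5π/4
z = 44e^(i*5π/4)


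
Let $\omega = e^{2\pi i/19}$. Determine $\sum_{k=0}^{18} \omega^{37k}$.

Let ζ = ω^37 = e^(2πi·37/19). Since 19 ∤ 37, ζ ≠ 1.
Sum = Σ_{k=0}^{18} ζ^k = (ζ^19 - 1)/(ζ - 1) = (ω^{37·19} - 1)/(ζ - 1) = (1 - 1)/(ζ - 1) = 0


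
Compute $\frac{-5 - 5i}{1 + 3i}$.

Multiply numerator and denominator by conjugate (1 - 3i):
= (-5 - 5i)(1 - 3i) / (1^2 + 3^2)
= (-20 + 10i) / 10
= -2 + i


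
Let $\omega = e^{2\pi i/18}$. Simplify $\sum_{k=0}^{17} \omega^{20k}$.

Let ζ = ω^20 = e^(2πi·20/18). Since 18 ∤ 20, ζ ≠ 1.
Sum = Σ_{k=0}^{17} ζ^k = (ζ^18 - 1)/(ζ - 1) = (ω^{20·18} - 1)/(ζ - 1) = (1 - 1)/(ζ - 1) = 0


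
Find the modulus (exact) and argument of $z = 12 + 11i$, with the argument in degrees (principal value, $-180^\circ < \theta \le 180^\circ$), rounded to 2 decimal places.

|z| = sqrt(12^2 + 11^2) = sqrt(265)
arg(z) = arctan(b/a) = arctan(11/12) (quadrant-adjusted) = 42.51°


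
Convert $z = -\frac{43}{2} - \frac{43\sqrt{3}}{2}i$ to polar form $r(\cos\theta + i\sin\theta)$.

r = |z| = sqrt(a^2 + b^2) = sqrt((-43/2)^2 + (-43*sqrt(3)/2)^2) = sqrt(1849/4 + 5547/4) = sqrt(1849) = 43
θ = arctan(b/a) = arctan(-37.2391/-21.5) (quadrant-adjusted) = 240°
z = 43(cos 240° + i sin 240°)


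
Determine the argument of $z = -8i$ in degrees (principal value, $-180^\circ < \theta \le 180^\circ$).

a = 0 and b < 0, so z lies on the negative imaginary axis: θ = -90°


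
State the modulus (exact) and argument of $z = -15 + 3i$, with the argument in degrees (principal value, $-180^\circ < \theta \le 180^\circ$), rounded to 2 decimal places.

|z| = sqrt((-15)^2 + 3^2) = sqrt(234)
arg(z) = arctan(b/a) = arctan(3/-15) (quadrant-adjusted) = 168.69°


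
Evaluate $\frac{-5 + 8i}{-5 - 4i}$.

Multiply numerator and denominator by conjugate (-5 + 4i):
= (-5 + 8i)(-5 + 4i) / ((-5)^2 + (-4)^2)
= (-7 - 60i) / 41
= -7/41 - (60/41)i


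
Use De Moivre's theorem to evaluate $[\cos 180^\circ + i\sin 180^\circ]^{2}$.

By De Moivre: z^n = r^n(cos(nθ) + i sin(nθ))
= 1^2(cos(2*180°) + i sin(2*180°))
= 1(cos 0° + i sin 0°)
= 1


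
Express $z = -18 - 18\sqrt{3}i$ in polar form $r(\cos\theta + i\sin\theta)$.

r = |z| = sqrt(a^2 + b^2) = sqrt((-18)^2 + (-18*sqrt(3))^2) = sqrt(324 + 972) = sqrt(1296) = 36
θ = arctan(b/a) = arctan(-31.1769/-18) (quadrant-adjusted) = 240°
z = 36(cos 240° + i sin 240°)


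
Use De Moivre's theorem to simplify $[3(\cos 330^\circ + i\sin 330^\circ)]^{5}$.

By De Moivre: z^n = r^n(cos(nθ) + i sin(nθ))
= 3^5(cos(5*330°) + i sin(5*330°))
= 243(cos 210° + i sin 210°)
= -243*sqrt(3)/2 - (243/2)i


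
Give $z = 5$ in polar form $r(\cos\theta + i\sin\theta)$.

r = |z| = sqrt(a^2 + b^2) = sqrt((5)^2 + (0)^2) = sqrt(25 + 0) = sqrt(25) = 5
b = 0 and a > 0, so z lies on the positive real axis: θ = 0°
z = 5(cos 0° + i sin 0°)


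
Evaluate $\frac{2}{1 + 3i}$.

Multiply numerator and denominator by conjugate (1 - 3i):
= (2)(1 - 3i) / (1^2 + 3^2)
= (2 - 6i) / 10
Divide through by 2: (1 - 3i) / 5
= 1/5 - (3/5)i


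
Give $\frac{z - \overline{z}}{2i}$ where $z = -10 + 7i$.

z - conjugate(z) = 2bi
(z - conjugate(z))/(2i) = 2bi/(2i) = b = 7


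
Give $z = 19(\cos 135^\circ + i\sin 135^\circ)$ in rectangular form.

a = r cos θ = 19 * -sqrt(2)/2 = -19*sqrt(2)/2
b = r sin θ = 19 * sqrt(2)/2 = 19*sqrt(2)/2
z = -19*sqrt(2)/2 + (19*sqrt(2)/2)i


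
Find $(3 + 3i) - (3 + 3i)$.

(3 - 3) + (3 - 3)i = 0


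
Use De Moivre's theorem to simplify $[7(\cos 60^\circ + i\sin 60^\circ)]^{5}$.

By De Moivre: z^n = r^n(cos(nθ) + i sin(nθ))
= 7^5(cos(5*60°) + i sin(5*60°))
= 16807(cos 300° + i sin 300°)
= 16807/2 - (16807*sqrt(3)/2)i


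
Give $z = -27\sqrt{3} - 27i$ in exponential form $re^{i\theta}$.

r = |z| = sqrt((-27*sqrt(3))^2 + (-27)^2) = sqrt(2187 + 729) = sqrt(2916) = 54
θ = arctan(b/a) = arctan(-27/-46.7654) (quadrant-adjusted) = -150° = -5π/6
z = 54e^(-i*5π/6)


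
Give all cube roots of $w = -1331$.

|w| = 1331, arg(w) = 180°
Root modulus = 1331^(1/3) = 11
Root arguments: θ_k = (180° + 360°k)/3 for k = 0, 1, ..., 2
Roots: 11/2 + (11*sqrt(3)/2)i, -11, 11/2 - (11*sqrt(3)/2)i


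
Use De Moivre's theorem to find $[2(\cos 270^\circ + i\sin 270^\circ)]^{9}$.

By De Moivre: z^n = r^n(cos(nθ) + i sin(nθ))
= 2^9(cos(9*270°) + i sin(9*270°))
= 512(cos 270° + i sin 270°)
= -512i


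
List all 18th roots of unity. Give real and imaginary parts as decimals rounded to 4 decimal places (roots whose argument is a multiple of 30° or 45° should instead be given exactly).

ω_k = e^(2πik/18) = cos(2πk/18) + i sin(2πk/18) for k = 0, 1, ..., 17
Roots: 1, 0.9397 + 0.3420i, 0.7660 + 0.6428i, 1/2 + (sqrt(3)/2)i, 0.1736 + 0.9848i, -0.1736 + 0.9848i, -1/2 + (sqrt(3)/2)i, -0.7660 + 0.6428i, -0.9397 + 0.3420i, -1, -0.9397 - 0.3420i, -0.7660 - 0.6428i, -1/2 - (sqrt(3)/2)i, -0.1736 - 0.9848i, 0.1736 - 0.9848i, 1/2 - (sqrt(3)/2)i, 0.7660 - 0.6428i, 0.9397 - 0.3420i


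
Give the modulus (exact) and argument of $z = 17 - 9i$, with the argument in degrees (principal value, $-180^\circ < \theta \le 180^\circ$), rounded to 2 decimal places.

|z| = sqrt(17^2 + (-9)^2) = sqrt(370)
arg(z) = arctan(b/a) = arctan(-9/17) (quadrant-adjusted) = -27.90°


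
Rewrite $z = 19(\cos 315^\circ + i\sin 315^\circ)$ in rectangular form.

a = r cos θ = 19 * sqrt(2)/2 = 19*sqrt(2)/2
b = r sin θ = 19 * -sqrt(2)/2 = -19*sqrt(2)/2
z = 19*sqrt(2)/2 - (19*sqrt(2)/2)i


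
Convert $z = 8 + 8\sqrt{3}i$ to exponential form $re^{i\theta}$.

r = |z| = sqrt((8)^2 + (8*sqrt(3))^2) = sqrt(64 + 192) = sqrt(256) = 16
θ = arctan(b/a) = arctan(13.8564/8) (quadrant-adjusted) = 60° = π/3
z = 16e^(i*π/3)


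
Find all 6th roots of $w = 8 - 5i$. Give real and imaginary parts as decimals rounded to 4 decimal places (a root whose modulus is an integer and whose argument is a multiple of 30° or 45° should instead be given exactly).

|w| = sqrt(89) ≈ 9.433981, arg(w) ≈ 327.994617°
Root modulus = sqrt(89)^(1/6) ≈ 1.453614
Root arguments: θ_k = (arg(w) + 360°k)/6 for k = 0, 1, ..., 5
Compute each root as (root modulus)(cos θ_k + i sin θ_k) using full-precision intermediates, then round to 4 decimal places.
Roots: 0.8407 + 1.1858i, -0.6066 + 1.3210i, -1.4473 + 0.1351i, -0.8407 - 1.1858i, 0.6066 - 1.3210i, 1.4473 - 0.1351i


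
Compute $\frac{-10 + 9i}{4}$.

Divisor is real, so divide each part by 4:
= -5/2 + (9/4)i


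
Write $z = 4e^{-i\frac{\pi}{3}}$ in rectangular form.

a = r cos θ = 4 * 1/2 = 2
b = r sin θ = 4 * -sqrt(3)/2 = -2*sqrt(3)
z = 2 - 2*sqrt(3)i


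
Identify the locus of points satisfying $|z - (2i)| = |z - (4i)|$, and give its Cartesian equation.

|z - z1| = |z - z2| means z is equidistant from z1 and z2,
i.e. the perpendicular bisector of the segment from (0, 2) to (0, 4) (midpoint (0, 3)).
With z = x + yi, square both sides:
(x - 0)^2 + (y - 2)^2 = (x - 0)^2 + (y - 4)^2
The x^2 and y^2 terms cancel: 0x + 4y = 16 - 4 = 12
Simplify: y = 3
Locus: Perpendicular bisector of the segment from (0, 2) to (0, 4): the line y = 3


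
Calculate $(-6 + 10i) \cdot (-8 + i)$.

(a1*a2 - b1*b2) + (a1*b2 + b1*a2)i
= (48 - 10) + (-6 + (-80))i
= 38 - 86i


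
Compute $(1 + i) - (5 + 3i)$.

(1 - 5) + (1 - 3)i = -4 - 2i


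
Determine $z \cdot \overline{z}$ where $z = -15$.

z * conjugate(z) = |z|^2 = a^2 + b^2
= (-15)^2 + 0^2 = 225


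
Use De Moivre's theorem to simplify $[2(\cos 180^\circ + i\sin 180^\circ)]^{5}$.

By De Moivre: z^n = r^n(cos(nθ) + i sin(nθ))
= 2^5(cos(5*180°) + i sin(5*180°))
= 32(cos 180° + i sin 180°)
= -32


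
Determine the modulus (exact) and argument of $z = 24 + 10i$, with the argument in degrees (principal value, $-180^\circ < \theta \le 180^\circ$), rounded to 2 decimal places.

|z| = sqrt(24^2 + 10^2) = 26
arg(z) = arctan(b/a) = arctan(10/24) (quadrant-adjusted) = 22.62°


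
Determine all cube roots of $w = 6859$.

|w| = 6859, arg(w) = 0°
Root modulus = 6859^(1/3) = 19
Root arguments: θ_k = (0° + 360°k)/3 for k = 0, 1, ..., 2
Roots: 19, -19/2 + (19*sqrt(3)/2)i, -19/2 - (19*sqrt(3)/2)i


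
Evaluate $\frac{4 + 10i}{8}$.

Divisor is real, so divide each part by 8:
= 1/2 + (5/4)i


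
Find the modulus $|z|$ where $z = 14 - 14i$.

|z| = sqrt(a^2 + b^2) = sqrt(14^2 + (-14)^2) = sqrt(392) = sqrt(392)


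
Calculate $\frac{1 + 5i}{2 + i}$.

Multiply numerator and denominator by conjugate (2 - i):
= (1 + 5i)(2 - i) / (2^2 + 1^2)
= (7 + 9i) / 5
= 7/5 + (9/5)i


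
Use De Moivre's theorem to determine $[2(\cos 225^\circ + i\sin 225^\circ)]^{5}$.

By De Moivre: z^n = r^n(cos(nθ) + i sin(nθ))
= 2^5(cos(5*225°) + i sin(5*225°))
= 32(cos 45° + i sin 45°)
= 16*sqrt(2) + 16*sqrt(2)i


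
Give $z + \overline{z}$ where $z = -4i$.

z + conjugate(z) = (a + bi) + (a - bi) = 2a
= 2 * 0 = 0


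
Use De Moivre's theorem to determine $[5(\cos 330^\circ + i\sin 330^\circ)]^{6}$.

By De Moivre: z^n = r^n(cos(nθ) + i sin(nθ))
= 5^6(cos(6*330°) + i sin(6*330°))
= 15625(cos 180° + i sin 180°)
= -15625


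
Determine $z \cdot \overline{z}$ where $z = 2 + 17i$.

z * conjugate(z) = |z|^2 = a^2 + b^2
= 2^2 + 17^2 = 293


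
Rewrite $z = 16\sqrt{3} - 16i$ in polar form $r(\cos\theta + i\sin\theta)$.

r = |z| = sqrt(a^2 + b^2) = sqrt((16*sqrt(3))^2 + (-16)^2) = sqrt(768 + 256) = sqrt(1024) = 32
θ = arctan(b/a) = arctan(-16/27.7128) (quadrant-adjusted) = 330°
z = 32(cos 330° + i sin 330°)


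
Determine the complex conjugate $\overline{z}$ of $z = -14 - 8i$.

If z = a + bi, then conjugate(z) = a - bi
conjugate(-14 - 8i) = -14 + 8i


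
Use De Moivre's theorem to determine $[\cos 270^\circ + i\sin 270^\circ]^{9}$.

By De Moivre: z^n = r^n(cos(nθ) + i sin(nθ))
= 1^9(cos(9*270°) + i sin(9*270°))
= 1(cos 270° + i sin 270°)
= -i


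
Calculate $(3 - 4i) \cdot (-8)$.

(a1*a2 - b1*b2) + (a1*b2 + b1*a2)i
= (-24 - 0) + (0 + 32)i
= -24 + 32i


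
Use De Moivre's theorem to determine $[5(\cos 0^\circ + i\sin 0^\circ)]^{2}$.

By De Moivre: z^n = r^n(cos(nθ) + i sin(nθ))
= 5^2(cos(2*0°) + i sin(2*0°))
= 25(cos 0° + i sin 0°)
= 25


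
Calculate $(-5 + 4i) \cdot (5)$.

(a1*a2 - b1*b2) + (a1*b2 + b1*a2)i
= (-25 - 0) + (0 + 20)i
= -25 + 20i


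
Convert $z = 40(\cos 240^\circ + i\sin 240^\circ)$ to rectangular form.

a = r cos θ = 40 * -1/2 = -20
b = r sin θ = 40 * -sqrt(3)/2 = -20*sqrt(3)
z = -20 - 20*sqrt(3)i


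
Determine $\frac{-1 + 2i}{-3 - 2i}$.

Multiply numerator and denominator by conjugate (-3 + 2i):
= (-1 + 2i)(-3 + 2i) / ((-3)^2 + (-2)^2)
= (-1 - 8i) / 13
= -1/13 - (8/13)i


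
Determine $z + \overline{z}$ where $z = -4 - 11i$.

z + conjugate(z) = (a + bi) + (a - bi) = 2a
= 2 * (-4) = -8


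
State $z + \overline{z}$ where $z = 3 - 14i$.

z + conjugate(z) = (a + bi) + (a - bi) = 2a
= 2 * 3 = 6


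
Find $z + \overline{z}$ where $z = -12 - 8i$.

z + conjugate(z) = (a + bi) + (a - bi) = 2a
= 2 * (-12) = -24


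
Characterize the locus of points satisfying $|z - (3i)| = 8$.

|z - z0| = r describes a circle centered at z0 with radius r
Here z0 = 3i and r = 8
Locus: Circle centered at (0, 3) with radius 8


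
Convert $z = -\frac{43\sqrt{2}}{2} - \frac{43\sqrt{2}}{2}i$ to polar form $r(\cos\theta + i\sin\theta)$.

r = |z| = sqrt(a^2 + b^2) = sqrt((-43*sqrt(2)/2)^2 + (-43*sqrt(2)/2)^2) = sqrt(1849/2 + 1849/2) = sqrt(1849) = 43
θ = arctan(b/a) = arctan(-30.4056/-30.4056) (quadrant-adjusted) = 225°
z = 43(cos 225° + i sin 225°)


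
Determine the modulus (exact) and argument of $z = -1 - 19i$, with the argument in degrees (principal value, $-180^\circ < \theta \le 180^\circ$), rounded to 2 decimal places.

|z| = sqrt((-1)^2 + (-19)^2) = sqrt(362)
arg(z) = arctan(b/a) = arctan(-19/-1) (quadrant-adjusted) = -93.01°


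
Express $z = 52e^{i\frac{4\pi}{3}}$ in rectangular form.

a = r cos θ = 52 * -1/2 = -26
b = r sin θ = 52 * -sqrt(3)/2 = -26*sqrt(3)
z = -26 - 26*sqrt(3)i


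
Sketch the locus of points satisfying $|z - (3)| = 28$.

|z - z0| = r describes a circle centered at z0 with radius r
Here z0 = 3 and r = 28
Locus: Circle centered at (3, 0) with radius 28


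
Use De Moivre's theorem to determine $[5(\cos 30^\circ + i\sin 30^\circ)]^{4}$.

By De Moivre: z^n = r^n(cos(nθ) + i sin(nθ))
= 5^4(cos(4*30°) + i sin(4*30°))
= 625(cos 120° + i sin 120°)
= -625/2 + (625*sqrt(3)/2)i


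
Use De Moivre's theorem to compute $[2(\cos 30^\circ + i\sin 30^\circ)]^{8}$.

By De Moivre: z^n = r^n(cos(nθ) + i sin(nθ))
= 2^8(cos(8*30°) + i sin(8*30°))
= 256(cos 240° + i sin 240°)
= -128 - 128*sqrt(3)i


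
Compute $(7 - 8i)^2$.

(a + bi)^2 = a^2 - b^2 + 2abi
= 7^2 - (-8)^2 + 2*7*(-8)i
= -15 - 112i


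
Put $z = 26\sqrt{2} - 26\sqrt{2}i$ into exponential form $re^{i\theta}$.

r = |z| = sqrt((26*sqrt(2))^2 + (-26*sqrt(2))^2) = sqrt(1352 + 1352) = sqrt(2704) = 52
θ = arctan(b/a) = arctan(-36.7696/36.7696) (quadrant-adjusted) = -45° = -π/4
z = 52e^(-i*π/4)


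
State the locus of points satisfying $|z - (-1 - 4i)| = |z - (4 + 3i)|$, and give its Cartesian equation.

|z - z1| = |z - z2| means z is equidistant from z1 and z2,
i.e. the perpendicular bisector of the segment from (-1, -4) to (4, 3) (midpoint (3/2, -1/2)).
With z = x + yi, square both sides:
(x - (-1))^2 + (y - (-4))^2 = (x - 4)^2 + (y - 3)^2
The x^2 and y^2 terms cancel: 10x + 14y = 25 - 17 = 8
Simplify: 5x + 7y = 4
Locus: Perpendicular bisector of the segment from (-1, -4) to (4, 3): the line 5x + 7y = 4


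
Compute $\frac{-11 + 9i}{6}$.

Divisor is real, so divide each part by 6:
= -11/6 + (3/2)i


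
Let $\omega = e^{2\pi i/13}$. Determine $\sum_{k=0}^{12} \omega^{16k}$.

Let ζ = ω^16 = e^(2πi·16/13). Since 13 ∤ 16, ζ ≠ 1.
Sum = Σ_{k=0}^{12} ζ^k = (ζ^13 - 1)/(ζ - 1) = (ω^{16·13} - 1)/(ζ - 1) = (1 - 1)/(ζ - 1) = 0


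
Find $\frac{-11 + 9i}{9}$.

Divisor is real, so divide each part by 9:
= -11/9 + i


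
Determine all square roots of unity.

ω_k = e^(2πik/2) = cos(2πk/2) + i sin(2πk/2) for k = 0, 1, ..., 1
Roots: 1, -1


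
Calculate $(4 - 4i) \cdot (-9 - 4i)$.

(a1*a2 - b1*b2) + (a1*b2 + b1*a2)i
= (-36 - 16) + (-16 + 36)i
= -52 + 20i


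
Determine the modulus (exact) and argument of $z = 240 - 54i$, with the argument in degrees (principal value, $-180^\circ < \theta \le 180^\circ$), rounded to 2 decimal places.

|z| = sqrt(240^2 + (-54)^2) = 246
arg(z) = arctan(b/a) = arctan(-54/240) (quadrant-adjusted) = -12.68°


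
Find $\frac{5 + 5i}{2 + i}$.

Multiply numerator and denominator by conjugate (2 - i):
= (5 + 5i)(2 - i) / (2^2 + 1^2)
= (15 + 5i) / 5
= 3 + i


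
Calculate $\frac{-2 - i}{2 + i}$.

Multiply numerator and denominator by conjugate (2 - i):
= (-2 - i)(2 - i) / (2^2 + 1^2)
= (-5) / 5
= -1
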